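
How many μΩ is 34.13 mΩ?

milli = 10⁻³, micro = 10⁻⁶; factor is 10³.
34.13 × 10³ = 34130

34130 μΩ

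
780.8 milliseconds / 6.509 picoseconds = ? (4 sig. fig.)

120000000000

(780.8e-3) / (6.509e-12) = 119.96e9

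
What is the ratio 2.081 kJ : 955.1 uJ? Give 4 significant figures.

2179000

(2.081 × 10³) / (955.1 × 10⁻⁶) = 0.0021788 × 10⁹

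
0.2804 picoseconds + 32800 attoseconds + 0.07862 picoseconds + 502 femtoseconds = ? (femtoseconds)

In femtoseconds:
  0.2804 picoseconds = 0.2804 × 10^3 femtoseconds = 280.4
  32800 attoseconds = 32800 × 10^-3 femtoseconds = 32.8
  0.07862 picoseconds = 0.07862 × 10^3 femtoseconds = 78.62
  502 femtoseconds → 502
Sum: 280.4 + 32.8 + 78.62 + 502 = 893.82

893.82 femtoseconds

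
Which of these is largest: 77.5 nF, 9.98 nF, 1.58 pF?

77.5 nF = 0.0000000775 F
9.98 nF = 0.00000000998 F
1.58 pF = 0.00000000000158 F

77.5 nF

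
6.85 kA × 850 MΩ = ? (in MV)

6.85 × 10³ × 850 × 10⁶ = 5822.5 × 10⁹ V

5822500 MV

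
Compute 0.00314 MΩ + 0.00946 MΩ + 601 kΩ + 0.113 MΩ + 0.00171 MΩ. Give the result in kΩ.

728.31 kΩ

In kΩ:
  0.00314 MΩ = 0.00314e3 kΩ = 3.14
  0.00946 MΩ = 0.00946e3 kΩ = 9.46
  601 kΩ → 601
  0.113 MΩ = 0.113e3 kΩ = 113
  0.00171 MΩ = 0.00171e3 kΩ = 1.71
Sum: 3.14 + 9.46 + 601 + 113 + 1.71 = 728.31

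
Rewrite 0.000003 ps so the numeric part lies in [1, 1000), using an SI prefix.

3 as

= 3 × 10⁻¹⁸ s; 10⁻¹⁸ is atto.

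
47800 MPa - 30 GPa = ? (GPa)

In GPa:
  47800 MPa = 47800 × 10^-3 GPa = 47.8
  30 GPa → 30
Difference: 47.8 - 30 = 17.8

17.8 GPa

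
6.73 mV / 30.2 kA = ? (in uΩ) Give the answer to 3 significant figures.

0.223 uΩ

(6.73 × 10^-3) / (30.2 × 10^3) = 0.22285 × 10^-6 Ω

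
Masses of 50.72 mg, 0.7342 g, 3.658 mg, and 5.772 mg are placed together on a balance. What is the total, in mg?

In mg:
  50.72 mg → 50.72
  0.7342 g = 0.7342 × 10^3 mg = 734.2
  3.658 mg → 3.658
  5.772 mg → 5.772
Sum: 50.72 + 734.2 + 3.658 + 5.772 = 794.35

794.35 mg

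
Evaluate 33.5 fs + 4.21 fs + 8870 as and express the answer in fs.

46.58 fs

In fs:
  33.5 fs → 33.5
  4.21 fs → 4.21
  8870 as = 8870e-3 fs = 8.87
Sum: 33.5 + 4.21 + 8.87 = 46.58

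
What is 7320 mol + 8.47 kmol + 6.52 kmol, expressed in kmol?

22.31 kmol

In kmol:
  7320 mol = 7320 × 10⁻³ kmol = 7.32
  8.47 kmol → 8.47
  6.52 kmol → 6.52
Sum: 7.32 + 8.47 + 6.52 = 22.31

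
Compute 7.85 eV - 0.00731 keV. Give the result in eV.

0.54 eV

In eV:
  7.85 eV → 7.85
  0.00731 keV = 0.00731 × 10^3 eV = 7.31
Difference: 7.85 - 7.31 = 0.54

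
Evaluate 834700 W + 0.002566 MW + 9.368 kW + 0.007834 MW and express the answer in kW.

In kW:
  834700 W = 834700 × 10^-3 kW = 834.7
  0.002566 MW = 0.002566 × 10^3 kW = 2.566
  9.368 kW → 9.368
  0.007834 MW = 0.007834 × 10^3 kW = 7.834
Sum: 834.7 + 2.566 + 9.368 + 7.834 = 854.468

854.468 kW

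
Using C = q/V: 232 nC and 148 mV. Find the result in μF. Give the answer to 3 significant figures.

(232 × 10⁻⁹) / (148 × 10⁻³) = 1.5676 × 10⁻⁶ F

1.57 μF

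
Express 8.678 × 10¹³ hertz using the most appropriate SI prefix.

86.78 terahertz

= 86.78 × 10¹² hertz; 10¹² is tera.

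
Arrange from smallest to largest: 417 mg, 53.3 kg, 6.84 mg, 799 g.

417 mg = 0.417 g
53.3 kg = 53300 g
6.84 mg = 0.00684 g
799 g = 799 g

6.84 mg < 417 mg < 799 g < 53.3 kg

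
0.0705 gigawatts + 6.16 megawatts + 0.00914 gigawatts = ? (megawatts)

85.8 megawatts

In megawatts:
  0.0705 gigawatts = 0.0705 × 10³ megawatts = 70.5
  6.16 megawatts → 6.16
  0.00914 gigawatts = 0.00914 × 10³ megawatts = 9.14
Sum: 70.5 + 6.16 + 9.14 = 85.8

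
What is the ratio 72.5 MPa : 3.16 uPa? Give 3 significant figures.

22900000000000

(72.5e6) / (3.16e-6) = 22.94e12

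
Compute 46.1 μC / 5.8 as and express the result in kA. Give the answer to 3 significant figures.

7950000000 kA

(46.1 × 10^-6) / (5.8 × 10^-18) = 7.9483 × 10^12 A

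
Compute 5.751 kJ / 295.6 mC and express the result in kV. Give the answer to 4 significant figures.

(5.751 × 10^3) / (295.6 × 10^-3) = 0.0194553 × 10^6 V

19.46 kV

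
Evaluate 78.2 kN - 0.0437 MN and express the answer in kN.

34.5 kN

In kN:
  78.2 kN → 78.2
  0.0437 MN = 0.0437 × 10³ kN = 43.7
Difference: 78.2 - 43.7 = 34.5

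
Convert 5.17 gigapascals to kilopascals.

giga = 10^9, kilo = 10^3; factor is 10^6.
5.17 × 10^6 = 5170000

5170000 kilopascals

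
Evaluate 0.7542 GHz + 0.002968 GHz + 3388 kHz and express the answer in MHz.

In MHz:
  0.7542 GHz = 0.7542 × 10^3 MHz = 754.2
  0.002968 GHz = 0.002968 × 10^3 MHz = 2.968
  3388 kHz = 3388 × 10^-3 MHz = 3.388
Sum: 754.2 + 2.968 + 3.388 = 760.556

760.556 MHz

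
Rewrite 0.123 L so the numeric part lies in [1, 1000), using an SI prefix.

= 123 × 10^-3 L; 10^-3 is milli.

123 mL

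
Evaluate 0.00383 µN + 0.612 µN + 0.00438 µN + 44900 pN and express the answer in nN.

665.11 nN

In nN:
  0.00383 µN = 0.00383 × 10³ nN = 3.83
  0.612 µN = 0.612 × 10³ nN = 612
  0.00438 µN = 0.00438 × 10³ nN = 4.38
  44900 pN = 44900 × 10⁻³ nN = 44.9
Sum: 3.83 + 612 + 4.38 + 44.9 = 665.11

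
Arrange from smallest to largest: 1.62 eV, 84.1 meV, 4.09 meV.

1.62 eV = 1.62 eV
84.1 meV = 0.0841 eV
4.09 meV = 0.00409 eV

4.09 meV < 84.1 meV < 1.62 eV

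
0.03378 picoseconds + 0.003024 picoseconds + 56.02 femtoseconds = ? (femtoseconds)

92.824 femtoseconds

In femtoseconds:
  0.03378 picoseconds = 0.03378 × 10^3 femtoseconds = 33.78
  0.003024 picoseconds = 0.003024 × 10^3 femtoseconds = 3.024
  56.02 femtoseconds → 56.02
Sum: 33.78 + 3.024 + 56.02 = 92.824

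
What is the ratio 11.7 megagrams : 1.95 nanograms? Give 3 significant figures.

6000000000000000

(11.7 × 10⁶) / (1.95 × 10⁻⁹) = 6 × 10¹⁵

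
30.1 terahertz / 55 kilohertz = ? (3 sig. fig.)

547000000

(30.1 × 10^12) / (55 × 10^3) = 0.5473 × 10^9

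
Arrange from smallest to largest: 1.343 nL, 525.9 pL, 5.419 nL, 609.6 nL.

1.343 nL = 0.000000001343 L
525.9 pL = 0.0000000005259 L
5.419 nL = 0.000000005419 L
609.6 nL = 0.0000006096 L

525.9 pL < 1.343 nL < 5.419 nL < 609.6 nL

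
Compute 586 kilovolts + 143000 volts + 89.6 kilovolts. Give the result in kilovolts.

818.6 kilovolts

In kilovolts:
  586 kilovolts → 586
  143000 volts = 143000 × 10^-3 kilovolts = 143
  89.6 kilovolts → 89.6
Sum: 586 + 143 + 89.6 = 818.6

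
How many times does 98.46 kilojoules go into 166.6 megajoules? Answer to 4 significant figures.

(166.6 × 10^6) / (98.46 × 10^3) = 1.6921 × 10^3

1692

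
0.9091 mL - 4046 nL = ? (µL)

905.054 µL

In µL:
  0.9091 mL = 0.9091 × 10^3 µL = 909.1
  4046 nL = 4046 × 10^-3 µL = 4.046
Difference: 909.1 - 4.046 = 905.054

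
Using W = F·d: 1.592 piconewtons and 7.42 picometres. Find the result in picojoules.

1.592e-12 × 7.42e-12 = 11.81264e-24 J

0.00000000001181264 picojoules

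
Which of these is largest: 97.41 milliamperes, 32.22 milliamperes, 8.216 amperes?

8.216 amperes

97.41 milliamperes = 0.09741 amperes
32.22 milliamperes = 0.03222 amperes
8.216 amperes = 8.216 amperes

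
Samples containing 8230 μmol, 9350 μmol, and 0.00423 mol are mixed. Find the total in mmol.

In mmol:
  8230 μmol = 8230e-3 mmol = 8.23
  9350 μmol = 9350e-3 mmol = 9.35
  0.00423 mol = 0.00423e3 mmol = 4.23
Sum: 8.23 + 9.35 + 4.23 = 21.81

21.81 mmol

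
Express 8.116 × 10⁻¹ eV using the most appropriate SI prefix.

811.6 meV

= 811.6 × 10⁻³ eV; 10⁻³ is milli.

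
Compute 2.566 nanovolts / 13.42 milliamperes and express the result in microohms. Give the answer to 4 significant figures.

(2.566 × 10⁻⁹) / (13.42 × 10⁻³) = 0.191207 × 10⁻⁶ Ω

0.1912 microohms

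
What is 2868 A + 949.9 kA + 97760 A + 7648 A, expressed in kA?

1058.176 kA

In kA:
  2868 A = 2868 × 10^-3 kA = 2.868
  949.9 kA → 949.9
  97760 A = 97760 × 10^-3 kA = 97.76
  7648 A = 7648 × 10^-3 kA = 7.648
Sum: 2.868 + 949.9 + 97.76 + 7.648 = 1058.176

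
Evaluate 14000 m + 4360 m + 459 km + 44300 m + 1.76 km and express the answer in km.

523.42 km

In km:
  14000 m = 14000 × 10^-3 km = 14
  4360 m = 4360 × 10^-3 km = 4.36
  459 km → 459
  44300 m = 44300 × 10^-3 km = 44.3
  1.76 km → 1.76
Sum: 14 + 4.36 + 459 + 44.3 + 1.76 = 523.42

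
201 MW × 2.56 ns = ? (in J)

0.51456 J

201e6 × 2.56e-9 = 514.56e-3 J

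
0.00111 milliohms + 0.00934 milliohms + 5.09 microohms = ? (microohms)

In microohms:
  0.00111 milliohms = 0.00111 × 10^3 microohms = 1.11
  0.00934 milliohms = 0.00934 × 10^3 microohms = 9.34
  5.09 microohms → 5.09
Sum: 1.11 + 9.34 + 5.09 = 15.54

15.54 microohms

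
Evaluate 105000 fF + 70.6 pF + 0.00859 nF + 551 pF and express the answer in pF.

In pF:
  105000 fF = 105000e-3 pF = 105
  70.6 pF → 70.6
  0.00859 nF = 0.00859e3 pF = 8.59
  551 pF → 551
Sum: 105 + 70.6 + 8.59 + 551 = 735.19

735.19 pF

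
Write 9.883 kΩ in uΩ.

kilo = 1e3, micro = 1e-6; factor is 1e9.
9.883 × 1e9 = 9883000000

9883000000 uΩ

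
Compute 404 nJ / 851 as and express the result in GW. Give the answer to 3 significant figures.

(404 × 10^-9) / (851 × 10^-18) = 0.47474 × 10^9 W

0.475 GW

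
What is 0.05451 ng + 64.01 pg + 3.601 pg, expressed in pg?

In pg:
  0.05451 ng = 0.05451 × 10³ pg = 54.51
  64.01 pg → 64.01
  3.601 pg → 3.601
Sum: 54.51 + 64.01 + 3.601 = 122.121

122.121 pg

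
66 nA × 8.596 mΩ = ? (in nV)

66e-9 × 8.596e-3 = 567.336e-12 V

0.567336 nV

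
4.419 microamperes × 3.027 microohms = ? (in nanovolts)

0.013376313 nanovolts

4.419e-6 × 3.027e-6 = 13.376313e-12 V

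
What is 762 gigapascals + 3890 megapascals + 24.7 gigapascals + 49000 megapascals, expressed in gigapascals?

In gigapascals:
  762 gigapascals → 762
  3890 megapascals = 3890 × 10⁻³ gigapascals = 3.89
  24.7 gigapascals → 24.7
  49000 megapascals = 49000 × 10⁻³ gigapascals = 49
Sum: 762 + 3.89 + 24.7 + 49 = 839.59

839.59 gigapascals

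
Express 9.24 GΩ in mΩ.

giga = 10^9, milli = 10^-3; factor is 10^12.
9.24 × 10^12 = 9240000000000

9240000000000 mΩ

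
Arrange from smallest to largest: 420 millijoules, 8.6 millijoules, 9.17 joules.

8.6 millijoules < 420 millijoules < 9.17 joules

420 millijoules = 0.42 joules
8.6 millijoules = 0.0086 joules
9.17 joules = 9.17 joules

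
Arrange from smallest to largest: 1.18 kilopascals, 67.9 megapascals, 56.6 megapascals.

1.18 kilopascals = 1180 pascals
67.9 megapascals = 67900000 pascals
56.6 megapascals = 56600000 pascals

1.18 kilopascals < 56.6 megapascals < 67.9 megapascals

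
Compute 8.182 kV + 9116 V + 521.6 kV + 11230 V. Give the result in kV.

In kV:
  8.182 kV → 8.182
  9116 V = 9116 × 10⁻³ kV = 9.116
  521.6 kV → 521.6
  11230 V = 11230 × 10⁻³ kV = 11.23
Sum: 8.182 + 9.116 + 521.6 + 11.23 = 550.128

550.128 kV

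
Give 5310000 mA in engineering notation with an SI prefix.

5.31 kA

= 5.31 × 10^3 A; 10^3 is kilo.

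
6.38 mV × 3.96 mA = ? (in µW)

25.2648 µW

6.38e-3 × 3.96e-3 = 25.2648e-6 W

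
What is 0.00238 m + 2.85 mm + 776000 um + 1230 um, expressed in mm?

In mm:
  0.00238 m = 0.00238 × 10³ mm = 2.38
  2.85 mm → 2.85
  776000 um = 776000 × 10⁻³ mm = 776
  1230 um = 1230 × 10⁻³ mm = 1.23
Sum: 2.38 + 2.85 + 776 + 1.23 = 782.46

782.46 mm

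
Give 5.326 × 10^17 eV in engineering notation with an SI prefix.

532.6 PeV

= 532.6 × 10^15 eV; 10^15 is peta.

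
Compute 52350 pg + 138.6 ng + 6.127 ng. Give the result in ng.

In ng:
  52350 pg = 52350 × 10⁻³ ng = 52.35
  138.6 ng → 138.6
  6.127 ng → 6.127
Sum: 52.35 + 138.6 + 6.127 = 197.077

197.077 ng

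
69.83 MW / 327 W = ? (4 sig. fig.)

(69.83 × 10⁶) / (327) = 0.21355 × 10⁶

213500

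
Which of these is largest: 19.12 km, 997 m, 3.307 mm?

19.12 km = 19120 m
997 m = 997 m
3.307 mm = 0.003307 m

19.12 km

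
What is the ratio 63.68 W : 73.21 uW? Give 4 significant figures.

(63.68) / (73.21e-6) = 0.86983e6

869800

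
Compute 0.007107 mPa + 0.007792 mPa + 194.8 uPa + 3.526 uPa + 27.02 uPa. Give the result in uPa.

In uPa:
  0.007107 mPa = 0.007107 × 10^3 uPa = 7.107
  0.007792 mPa = 0.007792 × 10^3 uPa = 7.792
  194.8 uPa → 194.8
  3.526 uPa → 3.526
  27.02 uPa → 27.02
Sum: 7.107 + 7.792 + 194.8 + 3.526 + 27.02 = 240.245

240.245 uPa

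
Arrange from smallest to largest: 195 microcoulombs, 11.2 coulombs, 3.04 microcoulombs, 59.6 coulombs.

195 microcoulombs = 0.000195 coulombs
11.2 coulombs = 11.2 coulombs
3.04 microcoulombs = 0.00000304 coulombs
59.6 coulombs = 59.6 coulombs

3.04 microcoulombs < 195 microcoulombs < 11.2 coulombs < 59.6 coulombs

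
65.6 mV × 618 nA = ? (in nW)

40.5408 nW

65.6 × 10⁻³ × 618 × 10⁻⁹ = 40540.8 × 10⁻¹² W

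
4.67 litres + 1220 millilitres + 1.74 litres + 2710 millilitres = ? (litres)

In litres:
  4.67 litres → 4.67
  1220 millilitres = 1220 × 10^-3 litres = 1.22
  1.74 litres → 1.74
  2710 millilitres = 2710 × 10^-3 litres = 2.71
Sum: 4.67 + 1.22 + 1.74 + 2.71 = 10.34

10.34 litres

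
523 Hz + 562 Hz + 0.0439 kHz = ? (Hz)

In Hz:
  523 Hz → 523
  562 Hz → 562
  0.0439 kHz = 0.0439 × 10^3 Hz = 43.9
Sum: 523 + 562 + 43.9 = 1128.9

1128.9 Hz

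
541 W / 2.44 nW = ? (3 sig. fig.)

(541) / (2.44e-9) = 221.7e9

222000000000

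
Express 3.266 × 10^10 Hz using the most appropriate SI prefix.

32.66 GHz

= 32.66 × 10^9 Hz; 10^9 is giga.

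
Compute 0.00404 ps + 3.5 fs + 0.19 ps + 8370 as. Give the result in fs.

205.91 fs

In fs:
  0.00404 ps = 0.00404e3 fs = 4.04
  3.5 fs → 3.5
  0.19 ps = 0.19e3 fs = 190
  8370 as = 8370e-3 fs = 8.37
Sum: 4.04 + 3.5 + 190 + 8.37 = 205.91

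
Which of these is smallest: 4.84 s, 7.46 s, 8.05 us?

8.05 us

4.84 s = 4.84 s
7.46 s = 7.46 s
8.05 us = 0.00000805 s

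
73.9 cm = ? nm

739000000 nm

centi = 10^-2, nano = 10^-9; factor is 10^7.
73.9 × 10^7 = 739000000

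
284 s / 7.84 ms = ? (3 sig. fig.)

36200

(284) / (7.84 × 10^-3) = 36.22 × 10^3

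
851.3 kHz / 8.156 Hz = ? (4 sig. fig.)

104400

(851.3 × 10^3) / (8.156) = 104.38 × 10^3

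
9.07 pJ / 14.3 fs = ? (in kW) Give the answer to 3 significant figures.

0.634 kW

(9.07e-12) / (14.3e-15) = 0.63427e3 W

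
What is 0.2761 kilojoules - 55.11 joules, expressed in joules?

In joules:
  0.2761 kilojoules = 0.2761 × 10³ joules = 276.1
  55.11 joules → 55.11
Difference: 276.1 - 55.11 = 220.99

220.99 joules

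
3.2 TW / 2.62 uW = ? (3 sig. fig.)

(3.2 × 10¹²) / (2.62 × 10⁻⁶) = 1.221 × 10¹⁸

1220000000000000000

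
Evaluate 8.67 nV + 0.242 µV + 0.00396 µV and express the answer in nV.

254.63 nV

In nV:
  8.67 nV → 8.67
  0.242 µV = 0.242 × 10³ nV = 242
  0.00396 µV = 0.00396 × 10³ nV = 3.96
Sum: 8.67 + 242 + 3.96 = 254.63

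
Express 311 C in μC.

(no prefix) = 10^0, micro = 10^-6; factor is 10^6.
311 × 10^6 = 311000000

311000000 μC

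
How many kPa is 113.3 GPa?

113300000 kPa

giga = 10⁹, kilo = 10³; factor is 10⁶.
113.3 × 10⁶ = 113300000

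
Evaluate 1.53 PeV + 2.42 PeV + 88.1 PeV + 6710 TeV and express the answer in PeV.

In PeV:
  1.53 PeV → 1.53
  2.42 PeV → 2.42
  88.1 PeV → 88.1
  6710 TeV = 6710 × 10⁻³ PeV = 6.71
Sum: 1.53 + 2.42 + 88.1 + 6.71 = 98.76

98.76 PeV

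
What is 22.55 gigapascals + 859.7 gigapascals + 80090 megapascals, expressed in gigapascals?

In gigapascals:
  22.55 gigapascals → 22.55
  859.7 gigapascals → 859.7
  80090 megapascals = 80090e-3 gigapascals = 80.09
Sum: 22.55 + 859.7 + 80.09 = 962.34

962.34 gigapascals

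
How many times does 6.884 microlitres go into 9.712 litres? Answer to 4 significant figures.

1411000

(9.712) / (6.884e-6) = 1.4108e6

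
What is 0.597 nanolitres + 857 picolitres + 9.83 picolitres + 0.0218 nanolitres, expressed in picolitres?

1485.63 picolitres

In picolitres:
  0.597 nanolitres = 0.597e3 picolitres = 597
  857 picolitres → 857
  9.83 picolitres → 9.83
  0.0218 nanolitres = 0.0218e3 picolitres = 21.8
Sum: 597 + 857 + 9.83 + 21.8 = 1485.63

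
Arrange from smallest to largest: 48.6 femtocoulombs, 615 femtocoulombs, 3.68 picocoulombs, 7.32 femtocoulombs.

48.6 femtocoulombs = 0.0000000000000486 coulombs
615 femtocoulombs = 0.000000000000615 coulombs
3.68 picocoulombs = 0.00000000000368 coulombs
7.32 femtocoulombs = 0.00000000000000732 coulombs

7.32 femtocoulombs < 48.6 femtocoulombs < 615 femtocoulombs < 3.68 picocoulombs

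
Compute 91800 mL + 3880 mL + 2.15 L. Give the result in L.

97.83 L

In L:
  91800 mL = 91800 × 10^-3 L = 91.8
  3880 mL = 3880 × 10^-3 L = 3.88
  2.15 L → 2.15
Sum: 91.8 + 3.88 + 2.15 = 97.83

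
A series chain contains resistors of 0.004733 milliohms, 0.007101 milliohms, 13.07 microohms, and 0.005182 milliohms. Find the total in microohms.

30.086 microohms

In microohms:
  0.004733 milliohms = 0.004733 × 10³ microohms = 4.733
  0.007101 milliohms = 0.007101 × 10³ microohms = 7.101
  13.07 microohms → 13.07
  0.005182 milliohms = 0.005182 × 10³ microohms = 5.182
Sum: 4.733 + 7.101 + 13.07 + 5.182 = 30.086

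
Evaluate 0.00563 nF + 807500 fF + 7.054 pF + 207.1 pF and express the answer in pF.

1027.284 pF

In pF:
  0.00563 nF = 0.00563 × 10^3 pF = 5.63
  807500 fF = 807500 × 10^-3 pF = 807.5
  7.054 pF → 7.054
  207.1 pF → 207.1
Sum: 5.63 + 807.5 + 7.054 + 207.1 = 1027.284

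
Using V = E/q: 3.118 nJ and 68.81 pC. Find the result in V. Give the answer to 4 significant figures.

(3.118e-9) / (68.81e-12) = 0.0453132e3 V

45.31 V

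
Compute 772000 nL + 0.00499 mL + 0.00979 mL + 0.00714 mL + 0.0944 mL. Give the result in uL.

In uL:
  772000 nL = 772000e-3 uL = 772
  0.00499 mL = 0.00499e3 uL = 4.99
  0.00979 mL = 0.00979e3 uL = 9.79
  0.00714 mL = 0.00714e3 uL = 7.14
  0.0944 mL = 0.0944e3 uL = 94.4
Sum: 772 + 4.99 + 9.79 + 7.14 + 94.4 = 888.32

888.32 uL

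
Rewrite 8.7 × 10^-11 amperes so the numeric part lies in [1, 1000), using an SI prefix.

= 87 × 10^-12 amperes; 10^-12 is pico.

87 picoamperes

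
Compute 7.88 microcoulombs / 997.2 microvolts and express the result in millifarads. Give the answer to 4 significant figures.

7.902 millifarads

(7.88 × 10^-6) / (997.2 × 10^-6) = 0.00790213 F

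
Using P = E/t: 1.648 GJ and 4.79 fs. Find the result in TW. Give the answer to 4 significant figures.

344100000000 TW

(1.648 × 10⁹) / (4.79 × 10⁻¹⁵) = 0.34405 × 10²⁴ W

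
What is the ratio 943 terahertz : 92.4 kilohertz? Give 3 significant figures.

10200000000

(943 × 10¹²) / (92.4 × 10³) = 10.21 × 10⁹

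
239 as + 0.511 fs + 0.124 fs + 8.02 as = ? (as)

882.02 as

In as:
  239 as → 239
  0.511 fs = 0.511e3 as = 511
  0.124 fs = 0.124e3 as = 124
  8.02 as → 8.02
Sum: 239 + 511 + 124 + 8.02 = 882.02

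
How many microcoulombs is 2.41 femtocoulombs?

0.00000000241 microcoulombs

femto = 10⁻¹⁵, micro = 10⁻⁶; factor is 10⁻⁹.
2.41 × 10⁻⁹ = 0.00000000241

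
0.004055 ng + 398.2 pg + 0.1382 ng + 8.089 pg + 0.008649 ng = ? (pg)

In pg:
  0.004055 ng = 0.004055e3 pg = 4.055
  398.2 pg → 398.2
  0.1382 ng = 0.1382e3 pg = 138.2
  8.089 pg → 8.089
  0.008649 ng = 0.008649e3 pg = 8.649
Sum: 4.055 + 398.2 + 138.2 + 8.089 + 8.649 = 557.193

557.193 pg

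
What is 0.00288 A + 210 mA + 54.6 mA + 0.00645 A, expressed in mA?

In mA:
  0.00288 A = 0.00288 × 10³ mA = 2.88
  210 mA → 210
  54.6 mA → 54.6
  0.00645 A = 0.00645 × 10³ mA = 6.45
Sum: 2.88 + 210 + 54.6 + 6.45 = 273.93

273.93 mA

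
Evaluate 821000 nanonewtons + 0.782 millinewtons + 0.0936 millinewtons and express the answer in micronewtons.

1696.6 micronewtons

In micronewtons:
  821000 nanonewtons = 821000 × 10⁻³ micronewtons = 821
  0.782 millinewtons = 0.782 × 10³ micronewtons = 782
  0.0936 millinewtons = 0.0936 × 10³ micronewtons = 93.6
Sum: 821 + 782 + 93.6 = 1696.6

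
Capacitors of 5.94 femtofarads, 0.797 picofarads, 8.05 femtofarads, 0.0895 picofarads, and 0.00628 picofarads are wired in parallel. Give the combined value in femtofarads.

906.77 femtofarads

In femtofarads:
  5.94 femtofarads → 5.94
  0.797 picofarads = 0.797 × 10³ femtofarads = 797
  8.05 femtofarads → 8.05
  0.0895 picofarads = 0.0895 × 10³ femtofarads = 89.5
  0.00628 picofarads = 0.00628 × 10³ femtofarads = 6.28
Sum: 5.94 + 797 + 8.05 + 89.5 + 6.28 = 906.77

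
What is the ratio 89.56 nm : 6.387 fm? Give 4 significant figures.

14020000

(89.56 × 10⁻⁹) / (6.387 × 10⁻¹⁵) = 14.022 × 10⁶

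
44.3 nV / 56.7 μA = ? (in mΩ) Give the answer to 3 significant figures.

0.781 mΩ

(44.3 × 10^-9) / (56.7 × 10^-6) = 0.78131 × 10^-3 Ω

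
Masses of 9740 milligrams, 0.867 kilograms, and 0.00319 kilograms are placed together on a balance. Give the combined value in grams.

879.93 grams

In grams:
  9740 milligrams = 9740 × 10^-3 grams = 9.74
  0.867 kilograms = 0.867 × 10^3 grams = 867
  0.00319 kilograms = 0.00319 × 10^3 grams = 3.19
Sum: 9.74 + 867 + 3.19 = 879.93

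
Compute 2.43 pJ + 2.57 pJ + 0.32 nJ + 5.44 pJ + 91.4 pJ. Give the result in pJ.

In pJ:
  2.43 pJ → 2.43
  2.57 pJ → 2.57
  0.32 nJ = 0.32 × 10³ pJ = 320
  5.44 pJ → 5.44
  91.4 pJ → 91.4
Sum: 2.43 + 2.57 + 320 + 5.44 + 91.4 = 421.84

421.84 pJ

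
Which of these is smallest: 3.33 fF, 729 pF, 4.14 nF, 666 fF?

3.33 fF

3.33 fF = 0.00000000000000333 F
729 pF = 0.000000000729 F
4.14 nF = 0.00000000414 F
666 fF = 0.000000000000666 F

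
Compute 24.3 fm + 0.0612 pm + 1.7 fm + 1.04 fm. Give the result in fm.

In fm:
  24.3 fm → 24.3
  0.0612 pm = 0.0612 × 10³ fm = 61.2
  1.7 fm → 1.7
  1.04 fm → 1.04
Sum: 24.3 + 61.2 + 1.7 + 1.04 = 88.24

88.24 fm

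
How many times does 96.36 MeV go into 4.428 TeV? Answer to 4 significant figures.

45950

(4.428e12) / (96.36e6) = 0.045953e6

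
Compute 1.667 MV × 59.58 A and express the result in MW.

1.667e6 × 59.58 = 99.31986e6 W

99.31986 MW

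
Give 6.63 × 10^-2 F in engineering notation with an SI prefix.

66.3 mF

= 66.3 × 10^-3 F; 10^-3 is milli.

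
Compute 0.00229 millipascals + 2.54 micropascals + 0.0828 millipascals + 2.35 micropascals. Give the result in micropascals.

In micropascals:
  0.00229 millipascals = 0.00229 × 10^3 micropascals = 2.29
  2.54 micropascals → 2.54
  0.0828 millipascals = 0.0828 × 10^3 micropascals = 82.8
  2.35 micropascals → 2.35
Sum: 2.29 + 2.54 + 82.8 + 2.35 = 89.98

89.98 micropascals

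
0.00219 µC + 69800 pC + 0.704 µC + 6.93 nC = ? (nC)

782.92 nC

In nC:
  0.00219 µC = 0.00219 × 10³ nC = 2.19
  69800 pC = 69800 × 10⁻³ nC = 69.8
  0.704 µC = 0.704 × 10³ nC = 704
  6.93 nC → 6.93
Sum: 2.19 + 69.8 + 704 + 6.93 = 782.92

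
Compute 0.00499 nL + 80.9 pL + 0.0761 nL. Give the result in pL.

161.99 pL

In pL:
  0.00499 nL = 0.00499 × 10^3 pL = 4.99
  80.9 pL → 80.9
  0.0761 nL = 0.0761 × 10^3 pL = 76.1
Sum: 4.99 + 80.9 + 76.1 = 161.99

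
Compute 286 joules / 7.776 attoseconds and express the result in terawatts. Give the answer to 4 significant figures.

36780000 terawatts

(286) / (7.776 × 10^-18) = 36.7798 × 10^18 W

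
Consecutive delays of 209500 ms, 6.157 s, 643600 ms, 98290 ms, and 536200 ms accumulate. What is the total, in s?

In s:
  209500 ms = 209500 × 10⁻³ s = 209.5
  6.157 s → 6.157
  643600 ms = 643600 × 10⁻³ s = 643.6
  98290 ms = 98290 × 10⁻³ s = 98.29
  536200 ms = 536200 × 10⁻³ s = 536.2
Sum: 209.5 + 6.157 + 643.6 + 98.29 + 536.2 = 1493.747

1493.747 s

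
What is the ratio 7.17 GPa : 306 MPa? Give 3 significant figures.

(7.17 × 10⁹) / (306 × 10⁶) = 0.02343 × 10³

23.4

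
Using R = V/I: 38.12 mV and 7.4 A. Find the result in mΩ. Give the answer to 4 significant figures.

(38.12 × 10^-3) / (7.4) = 5.15135 × 10^-3 Ω

5.151 mΩ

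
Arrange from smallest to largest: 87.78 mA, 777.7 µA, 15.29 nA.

87.78 mA = 0.08778 A
777.7 µA = 0.0007777 A
15.29 nA = 0.00000001529 A

15.29 nA < 777.7 µA < 87.78 mA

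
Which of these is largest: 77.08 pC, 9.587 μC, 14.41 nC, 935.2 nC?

77.08 pC = 0.00000000007708 C
9.587 μC = 0.000009587 C
14.41 nC = 0.00000001441 C
935.2 nC = 0.0000009352 C

9.587 μC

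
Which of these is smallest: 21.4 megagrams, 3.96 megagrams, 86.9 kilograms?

86.9 kilograms

21.4 megagrams = 21400000 grams
3.96 megagrams = 3960000 grams
86.9 kilograms = 86900 grams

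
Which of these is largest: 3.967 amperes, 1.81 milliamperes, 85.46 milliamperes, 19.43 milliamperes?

3.967 amperes = 3.967 amperes
1.81 milliamperes = 0.00181 amperes
85.46 milliamperes = 0.08546 amperes
19.43 milliamperes = 0.01943 amperes

3.967 amperes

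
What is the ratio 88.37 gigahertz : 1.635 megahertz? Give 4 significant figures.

(88.37e9) / (1.635e6) = 54.049e3

54050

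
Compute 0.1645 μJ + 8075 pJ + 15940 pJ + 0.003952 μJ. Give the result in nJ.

In nJ:
  0.1645 μJ = 0.1645 × 10³ nJ = 164.5
  8075 pJ = 8075 × 10⁻³ nJ = 8.075
  15940 pJ = 15940 × 10⁻³ nJ = 15.94
  0.003952 μJ = 0.003952 × 10³ nJ = 3.952
Sum: 164.5 + 8.075 + 15.94 + 3.952 = 192.467

192.467 nJ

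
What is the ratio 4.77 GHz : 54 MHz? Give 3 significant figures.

(4.77 × 10⁹) / (54 × 10⁶) = 0.08833 × 10³

88.3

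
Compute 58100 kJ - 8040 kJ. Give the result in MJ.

50.06 MJ

In MJ:
  58100 kJ = 58100 × 10⁻³ MJ = 58.1
  8040 kJ = 8040 × 10⁻³ MJ = 8.04
Difference: 58.1 - 8.04 = 50.06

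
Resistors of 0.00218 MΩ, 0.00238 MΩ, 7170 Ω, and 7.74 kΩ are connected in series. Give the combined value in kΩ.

19.47 kΩ

In kΩ:
  0.00218 MΩ = 0.00218 × 10^3 kΩ = 2.18
  0.00238 MΩ = 0.00238 × 10^3 kΩ = 2.38
  7170 Ω = 7170 × 10^-3 kΩ = 7.17
  7.74 kΩ → 7.74
Sum: 2.18 + 2.38 + 7.17 + 7.74 = 19.47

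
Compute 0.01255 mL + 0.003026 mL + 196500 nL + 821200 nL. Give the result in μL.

In μL:
  0.01255 mL = 0.01255 × 10³ μL = 12.55
  0.003026 mL = 0.003026 × 10³ μL = 3.026
  196500 nL = 196500 × 10⁻³ μL = 196.5
  821200 nL = 821200 × 10⁻³ μL = 821.2
Sum: 12.55 + 3.026 + 196.5 + 821.2 = 1033.276

1033.276 μL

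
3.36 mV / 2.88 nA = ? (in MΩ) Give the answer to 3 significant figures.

(3.36 × 10^-3) / (2.88 × 10^-9) = 1.1667 × 10^6 Ω

1.17 MΩ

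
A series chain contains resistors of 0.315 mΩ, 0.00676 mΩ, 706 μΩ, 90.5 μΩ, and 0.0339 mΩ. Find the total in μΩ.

1152.16 μΩ

In μΩ:
  0.315 mΩ = 0.315e3 μΩ = 315
  0.00676 mΩ = 0.00676e3 μΩ = 6.76
  706 μΩ → 706
  90.5 μΩ → 90.5
  0.0339 mΩ = 0.0339e3 μΩ = 33.9
Sum: 315 + 6.76 + 706 + 90.5 + 33.9 = 1152.16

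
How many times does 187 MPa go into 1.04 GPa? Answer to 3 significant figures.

(1.04 × 10⁹) / (187 × 10⁶) = 0.005561 × 10³

5.56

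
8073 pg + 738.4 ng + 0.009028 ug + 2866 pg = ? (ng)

In ng:
  8073 pg = 8073e-3 ng = 8.073
  738.4 ng → 738.4
  0.009028 ug = 0.009028e3 ng = 9.028
  2866 pg = 2866e-3 ng = 2.866
Sum: 8.073 + 738.4 + 9.028 + 2.866 = 758.367

758.367 ng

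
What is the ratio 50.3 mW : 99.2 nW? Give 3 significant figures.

507000

(50.3 × 10^-3) / (99.2 × 10^-9) = 0.5071 × 10^6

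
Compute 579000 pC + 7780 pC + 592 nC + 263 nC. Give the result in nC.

1441.78 nC

In nC:
  579000 pC = 579000e-3 nC = 579
  7780 pC = 7780e-3 nC = 7.78
  592 nC → 592
  263 nC → 263
Sum: 579 + 7.78 + 592 + 263 = 1441.78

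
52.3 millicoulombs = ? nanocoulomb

milli = 1e-3, nano = 1e-9; factor is 1e6.
52.3 × 1e6 = 52300000

52300000 nanocoulombs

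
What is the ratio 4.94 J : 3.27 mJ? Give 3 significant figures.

1510

(4.94) / (3.27e-3) = 1.511e3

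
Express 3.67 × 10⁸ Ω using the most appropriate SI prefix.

367 MΩ

= 367 × 10⁶ Ω; 10⁶ is mega.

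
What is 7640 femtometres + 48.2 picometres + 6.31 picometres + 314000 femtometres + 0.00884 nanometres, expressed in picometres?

384.99 picometres

In picometres:
  7640 femtometres = 7640 × 10^-3 picometres = 7.64
  48.2 picometres → 48.2
  6.31 picometres → 6.31
  314000 femtometres = 314000 × 10^-3 picometres = 314
  0.00884 nanometres = 0.00884 × 10^3 picometres = 8.84
Sum: 7.64 + 48.2 + 6.31 + 314 + 8.84 = 384.99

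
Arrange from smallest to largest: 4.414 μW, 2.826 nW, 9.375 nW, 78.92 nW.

2.826 nW < 9.375 nW < 78.92 nW < 4.414 μW

4.414 μW = 0.000004414 W
2.826 nW = 0.000000002826 W
9.375 nW = 0.000000009375 W
78.92 nW = 0.00000007892 W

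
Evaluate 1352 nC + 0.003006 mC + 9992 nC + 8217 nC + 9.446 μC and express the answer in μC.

In μC:
  1352 nC = 1352 × 10⁻³ μC = 1.352
  0.003006 mC = 0.003006 × 10³ μC = 3.006
  9992 nC = 9992 × 10⁻³ μC = 9.992
  8217 nC = 8217 × 10⁻³ μC = 8.217
  9.446 μC → 9.446
Sum: 1.352 + 3.006 + 9.992 + 8.217 + 9.446 = 32.013

32.013 μC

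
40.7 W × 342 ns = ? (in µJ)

13.9194 µJ

40.7 × 342 × 10⁻⁹ = 13919.4 × 10⁻⁹ J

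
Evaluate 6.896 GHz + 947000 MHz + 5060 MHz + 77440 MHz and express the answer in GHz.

1036.396 GHz

In GHz:
  6.896 GHz → 6.896
  947000 MHz = 947000e-3 GHz = 947
  5060 MHz = 5060e-3 GHz = 5.06
  77440 MHz = 77440e-3 GHz = 77.44
Sum: 6.896 + 947 + 5.06 + 77.44 = 1036.396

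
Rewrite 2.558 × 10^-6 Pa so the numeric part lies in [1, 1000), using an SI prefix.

= 2.558 × 10^-6 Pa; 10^-6 is micro.

2.558 µPa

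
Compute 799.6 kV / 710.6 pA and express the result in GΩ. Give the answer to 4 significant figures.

(799.6 × 10^3) / (710.6 × 10^-12) = 1.12525 × 10^15 Ω

1125000 GΩ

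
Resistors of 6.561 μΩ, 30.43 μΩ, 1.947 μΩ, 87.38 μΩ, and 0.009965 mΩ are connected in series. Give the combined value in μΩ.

136.283 μΩ

In μΩ:
  6.561 μΩ → 6.561
  30.43 μΩ → 30.43
  1.947 μΩ → 1.947
  87.38 μΩ → 87.38
  0.009965 mΩ = 0.009965 × 10^3 μΩ = 9.965
Sum: 6.561 + 30.43 + 1.947 + 87.38 + 9.965 = 136.283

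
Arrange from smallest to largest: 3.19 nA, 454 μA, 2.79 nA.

2.79 nA < 3.19 nA < 454 μA

3.19 nA = 0.00000000319 A
454 μA = 0.000454 A
2.79 nA = 0.00000000279 A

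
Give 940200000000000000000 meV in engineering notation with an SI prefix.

= 940.2 × 10^15 eV; 10^15 is peta.

940.2 PeV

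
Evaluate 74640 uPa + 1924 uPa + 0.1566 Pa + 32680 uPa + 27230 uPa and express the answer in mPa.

In mPa:
  74640 uPa = 74640e-3 mPa = 74.64
  1924 uPa = 1924e-3 mPa = 1.924
  0.1566 Pa = 0.1566e3 mPa = 156.6
  32680 uPa = 32680e-3 mPa = 32.68
  27230 uPa = 27230e-3 mPa = 27.23
Sum: 74.64 + 1.924 + 156.6 + 32.68 + 27.23 = 293.074

293.074 mPa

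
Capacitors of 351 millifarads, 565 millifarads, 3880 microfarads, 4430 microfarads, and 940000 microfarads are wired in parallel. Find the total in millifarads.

1864.31 millifarads

In millifarads:
  351 millifarads → 351
  565 millifarads → 565
  3880 microfarads = 3880e-3 millifarads = 3.88
  4430 microfarads = 4430e-3 millifarads = 4.43
  940000 microfarads = 940000e-3 millifarads = 940
Sum: 351 + 565 + 3.88 + 4.43 + 940 = 1864.31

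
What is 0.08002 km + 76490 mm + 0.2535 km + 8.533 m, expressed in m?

418.543 m

In m:
  0.08002 km = 0.08002 × 10³ m = 80.02
  76490 mm = 76490 × 10⁻³ m = 76.49
  0.2535 km = 0.2535 × 10³ m = 253.5
  8.533 m → 8.533
Sum: 80.02 + 76.49 + 253.5 + 8.533 = 418.543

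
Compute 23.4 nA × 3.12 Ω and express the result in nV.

23.4 × 10^-9 × 3.12 = 73.008 × 10^-9 V

73.008 nV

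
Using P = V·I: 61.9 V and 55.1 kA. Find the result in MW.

3.41069 MW

61.9 × 55.1 × 10³ = 3410.69 × 10³ W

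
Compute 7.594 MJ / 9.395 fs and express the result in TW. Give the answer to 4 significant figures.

(7.594e6) / (9.395e-15) = 0.808302e21 W

808300000 TW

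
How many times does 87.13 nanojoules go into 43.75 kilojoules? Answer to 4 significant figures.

502100000000

(43.75 × 10^3) / (87.13 × 10^-9) = 0.50212 × 10^12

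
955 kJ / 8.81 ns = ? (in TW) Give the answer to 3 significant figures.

(955 × 10^3) / (8.81 × 10^-9) = 108.4 × 10^12 W

108 TW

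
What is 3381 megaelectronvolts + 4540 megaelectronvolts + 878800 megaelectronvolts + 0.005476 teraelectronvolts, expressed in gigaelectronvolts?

892.197 gigaelectronvolts

In gigaelectronvolts:
  3381 megaelectronvolts = 3381 × 10⁻³ gigaelectronvolts = 3.381
  4540 megaelectronvolts = 4540 × 10⁻³ gigaelectronvolts = 4.54
  878800 megaelectronvolts = 878800 × 10⁻³ gigaelectronvolts = 878.8
  0.005476 teraelectronvolts = 0.005476 × 10³ gigaelectronvolts = 5.476
Sum: 3.381 + 4.54 + 878.8 + 5.476 = 892.197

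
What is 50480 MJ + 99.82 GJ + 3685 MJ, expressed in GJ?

153.985 GJ

In GJ:
  50480 MJ = 50480 × 10^-3 GJ = 50.48
  99.82 GJ → 99.82
  3685 MJ = 3685 × 10^-3 GJ = 3.685
Sum: 50.48 + 99.82 + 3.685 = 153.985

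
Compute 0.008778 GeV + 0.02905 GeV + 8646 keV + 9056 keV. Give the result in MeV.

In MeV:
  0.008778 GeV = 0.008778e3 MeV = 8.778
  0.02905 GeV = 0.02905e3 MeV = 29.05
  8646 keV = 8646e-3 MeV = 8.646
  9056 keV = 9056e-3 MeV = 9.056
Sum: 8.778 + 29.05 + 8.646 + 9.056 = 55.53

55.53 MeV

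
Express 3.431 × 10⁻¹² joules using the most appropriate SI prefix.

3.431 picojoules

= 3.431 × 10⁻¹² joules; 10⁻¹² is pico.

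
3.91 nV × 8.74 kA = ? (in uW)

3.91 × 10⁻⁹ × 8.74 × 10³ = 34.1734 × 10⁻⁶ W

34.1734 uW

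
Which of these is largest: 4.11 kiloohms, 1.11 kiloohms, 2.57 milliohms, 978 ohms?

4.11 kiloohms = 4110 ohms
1.11 kiloohms = 1110 ohms
2.57 milliohms = 0.00257 ohms
978 ohms = 978 ohms

4.11 kiloohms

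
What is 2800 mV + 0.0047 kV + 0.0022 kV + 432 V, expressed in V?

In V:
  2800 mV = 2800 × 10^-3 V = 2.8
  0.0047 kV = 0.0047 × 10^3 V = 4.7
  0.0022 kV = 0.0022 × 10^3 V = 2.2
  432 V → 432
Sum: 2.8 + 4.7 + 2.2 + 432 = 441.7

441.7 V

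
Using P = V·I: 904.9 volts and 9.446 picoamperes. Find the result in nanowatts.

8.5476854 nanowatts

904.9 × 9.446 × 10^-12 = 8547.6854 × 10^-12 W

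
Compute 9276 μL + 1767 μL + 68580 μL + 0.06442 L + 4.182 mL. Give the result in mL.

In mL:
  9276 μL = 9276 × 10⁻³ mL = 9.276
  1767 μL = 1767 × 10⁻³ mL = 1.767
  68580 μL = 68580 × 10⁻³ mL = 68.58
  0.06442 L = 0.06442 × 10³ mL = 64.42
  4.182 mL → 4.182
Sum: 9.276 + 1.767 + 68.58 + 64.42 + 4.182 = 148.225

148.225 mL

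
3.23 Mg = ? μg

3230000000000 μg

mega = 1e6, micro = 1e-6; factor is 1e12.
3.23 × 1e12 = 3230000000000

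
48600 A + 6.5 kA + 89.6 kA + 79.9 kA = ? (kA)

In kA:
  48600 A = 48600 × 10⁻³ kA = 48.6
  6.5 kA → 6.5
  89.6 kA → 89.6
  79.9 kA → 79.9
Sum: 48.6 + 6.5 + 89.6 + 79.9 = 224.6

224.6 kA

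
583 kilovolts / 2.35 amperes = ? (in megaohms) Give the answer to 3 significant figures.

(583e3) / (2.35) = 248.09e3 Ω

0.248 megaohms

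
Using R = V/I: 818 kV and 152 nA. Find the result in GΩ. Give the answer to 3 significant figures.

(818e3) / (152e-9) = 5.3816e12 Ω

5380 GΩ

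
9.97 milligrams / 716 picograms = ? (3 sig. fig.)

13900000

(9.97 × 10⁻³) / (716 × 10⁻¹²) = 0.01392 × 10⁹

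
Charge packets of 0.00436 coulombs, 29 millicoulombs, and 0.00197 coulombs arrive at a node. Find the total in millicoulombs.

35.33 millicoulombs

In millicoulombs:
  0.00436 coulombs = 0.00436 × 10³ millicoulombs = 4.36
  29 millicoulombs → 29
  0.00197 coulombs = 0.00197 × 10³ millicoulombs = 1.97
Sum: 4.36 + 29 + 1.97 = 35.33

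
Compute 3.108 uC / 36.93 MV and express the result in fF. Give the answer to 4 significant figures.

(3.108e-6) / (36.93e6) = 0.0841592e-12 F

84.16 fF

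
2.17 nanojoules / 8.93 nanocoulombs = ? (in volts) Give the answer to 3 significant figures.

0.243 volts

(2.17e-9) / (8.93e-9) = 0.243 V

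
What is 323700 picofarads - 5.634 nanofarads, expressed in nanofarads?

318.066 nanofarads

In nanofarads:
  323700 picofarads = 323700 × 10^-3 nanofarads = 323.7
  5.634 nanofarads → 5.634
Difference: 323.7 - 5.634 = 318.066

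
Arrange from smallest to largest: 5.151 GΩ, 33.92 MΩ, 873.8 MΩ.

5.151 GΩ = 5151000000 Ω
33.92 MΩ = 33920000 Ω
873.8 MΩ = 873800000 Ω

33.92 MΩ < 873.8 MΩ < 5.151 GΩ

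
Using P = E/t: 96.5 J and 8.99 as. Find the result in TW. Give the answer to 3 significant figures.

10700000 TW

(96.5) / (8.99 × 10^-18) = 10.734 × 10^18 W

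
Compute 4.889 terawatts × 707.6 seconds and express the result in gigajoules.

3459456.4 gigajoules

4.889e12 × 707.6 = 3459.4564e12 J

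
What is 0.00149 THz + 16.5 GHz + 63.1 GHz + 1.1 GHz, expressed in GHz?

In GHz:
  0.00149 THz = 0.00149 × 10^3 GHz = 1.49
  16.5 GHz → 16.5
  63.1 GHz → 63.1
  1.1 GHz → 1.1
Sum: 1.49 + 16.5 + 63.1 + 1.1 = 82.19

82.19 GHz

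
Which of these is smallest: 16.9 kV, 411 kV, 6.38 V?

16.9 kV = 16900 V
411 kV = 411000 V
6.38 V = 6.38 V

6.38 V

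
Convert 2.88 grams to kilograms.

0.00288 kilograms

(no prefix) = 10⁰, kilo = 10³; factor is 10⁻³.
2.88 × 10⁻³ = 0.00288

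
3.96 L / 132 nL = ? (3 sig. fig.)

(3.96) / (132 × 10⁻⁹) = 0.03 × 10⁹

30000000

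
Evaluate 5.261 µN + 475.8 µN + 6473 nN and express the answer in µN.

In µN:
  5.261 µN → 5.261
  475.8 µN → 475.8
  6473 nN = 6473 × 10⁻³ µN = 6.473
Sum: 5.261 + 475.8 + 6.473 = 487.534

487.534 µN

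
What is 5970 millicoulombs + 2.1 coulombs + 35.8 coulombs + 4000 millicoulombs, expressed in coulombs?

47.87 coulombs

In coulombs:
  5970 millicoulombs = 5970e-3 coulombs = 5.97
  2.1 coulombs → 2.1
  35.8 coulombs → 35.8
  4000 millicoulombs = 4000e-3 coulombs = 4
Sum: 5.97 + 2.1 + 35.8 + 4 = 47.87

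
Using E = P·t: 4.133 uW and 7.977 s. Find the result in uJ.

32.968941 uJ

4.133 × 10^-6 × 7.977 = 32.968941 × 10^-6 J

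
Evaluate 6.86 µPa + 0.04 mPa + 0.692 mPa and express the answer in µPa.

738.86 µPa

In µPa:
  6.86 µPa → 6.86
  0.04 mPa = 0.04 × 10^3 µPa = 40
  0.692 mPa = 0.692 × 10^3 µPa = 692
Sum: 6.86 + 40 + 692 = 738.86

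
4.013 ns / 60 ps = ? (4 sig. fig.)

(4.013 × 10⁻⁹) / (60 × 10⁻¹²) = 0.066883 × 10³

66.88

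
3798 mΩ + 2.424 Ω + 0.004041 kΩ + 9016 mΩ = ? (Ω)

19.279 Ω

In Ω:
  3798 mΩ = 3798 × 10^-3 Ω = 3.798
  2.424 Ω → 2.424
  0.004041 kΩ = 0.004041 × 10^3 Ω = 4.041
  9016 mΩ = 9016 × 10^-3 Ω = 9.016
Sum: 3.798 + 2.424 + 4.041 + 9.016 = 19.279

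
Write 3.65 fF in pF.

0.00365 pF

femto = 1e-15, pico = 1e-12; factor is 1e-3.
3.65 × 1e-3 = 0.00365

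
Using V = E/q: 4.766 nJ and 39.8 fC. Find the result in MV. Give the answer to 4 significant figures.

(4.766e-9) / (39.8e-15) = 0.119749e6 V

0.1197 MV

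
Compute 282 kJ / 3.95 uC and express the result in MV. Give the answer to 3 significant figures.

71400 MV

(282e3) / (3.95e-6) = 71.392e9 V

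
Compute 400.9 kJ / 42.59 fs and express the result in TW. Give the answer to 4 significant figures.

9413000 TW

(400.9 × 10³) / (42.59 × 10⁻¹⁵) = 9.41301 × 10¹⁸ W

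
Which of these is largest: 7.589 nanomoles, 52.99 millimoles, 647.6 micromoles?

52.99 millimoles

7.589 nanomoles = 0.000000007589 moles
52.99 millimoles = 0.05299 moles
647.6 micromoles = 0.0006476 moles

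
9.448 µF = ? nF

micro = 10⁻⁶, nano = 10⁻⁹; factor is 10³.
9.448 × 10³ = 9448

9448 nF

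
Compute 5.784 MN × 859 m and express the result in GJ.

5.784 × 10⁶ × 859 = 4968.456 × 10⁶ J

4.968456 GJ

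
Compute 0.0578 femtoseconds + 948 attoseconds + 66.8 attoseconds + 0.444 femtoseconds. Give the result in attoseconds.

In attoseconds:
  0.0578 femtoseconds = 0.0578 × 10³ attoseconds = 57.8
  948 attoseconds → 948
  66.8 attoseconds → 66.8
  0.444 femtoseconds = 0.444 × 10³ attoseconds = 444
Sum: 57.8 + 948 + 66.8 + 444 = 1516.6

1516.6 attoseconds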